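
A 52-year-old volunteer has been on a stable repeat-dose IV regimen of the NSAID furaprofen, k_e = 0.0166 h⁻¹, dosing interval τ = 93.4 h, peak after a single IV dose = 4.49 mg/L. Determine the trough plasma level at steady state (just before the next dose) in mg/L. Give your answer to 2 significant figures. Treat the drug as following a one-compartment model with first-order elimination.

1.2 mg/L

e^(−kτ) = e^(−0.01660 × 93.4) = 0.2122
Accumulation ratio R = 1 / (1 − e^(−kτ)) = 1 / (1 − 0.2122) = 1.269
Steady-state trough = C₀ × R × e^(−kτ) = 4.49 × 1.269 × 0.2122 = 1.209 mg/L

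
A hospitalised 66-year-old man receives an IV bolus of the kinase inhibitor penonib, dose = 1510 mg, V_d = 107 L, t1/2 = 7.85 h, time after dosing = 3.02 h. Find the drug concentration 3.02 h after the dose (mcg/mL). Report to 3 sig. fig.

C₀ = Dose / Vd = 1510 / 107 = 14.11 mg/L
k = ln2 / t½ = 0.693147 / 7.85 = 0.08830 h⁻¹
C = C₀ · e^(−k·t) = 14.11 × e^(−0.08830 × 3.02)
  = 14.11 × 0.7659 = 10.81 mg/L
(10.81 mg/L = 10.81 mcg/mL)

10.8 mcg/mL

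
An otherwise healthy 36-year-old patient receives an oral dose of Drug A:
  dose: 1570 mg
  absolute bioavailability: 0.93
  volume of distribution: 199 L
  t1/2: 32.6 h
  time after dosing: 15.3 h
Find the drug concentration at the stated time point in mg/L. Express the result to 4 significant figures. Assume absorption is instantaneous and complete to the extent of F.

5.300 mg/L

Amount reaching circulation = F × Dose = 0.93 × 1570 = 1460 mg
C₀ = F·Dose / Vd = 1460 / 199 = 7.337 mg/L
k = ln2 / t½ = 0.693147 / 32.6 = 0.02126 h⁻¹
C = C₀ · e^(−k·t) = 7.337 × e^(−0.02126 × 15.3)
  = 7.337 × 0.7223 = 5.300 mg/L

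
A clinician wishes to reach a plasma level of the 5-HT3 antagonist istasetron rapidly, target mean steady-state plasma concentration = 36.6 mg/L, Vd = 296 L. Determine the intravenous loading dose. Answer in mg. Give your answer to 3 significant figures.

10800 mg

LD = Css × Vd = 36.6 × 296 = 10830 mg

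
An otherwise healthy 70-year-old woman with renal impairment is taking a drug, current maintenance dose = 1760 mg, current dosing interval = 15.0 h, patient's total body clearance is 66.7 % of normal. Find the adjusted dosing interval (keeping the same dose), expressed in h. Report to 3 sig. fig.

22.5 h

To keep the same average steady-state level, dosing rate must scale with clearance.
CL ratio = 66.7 / 100 = 0.6670
New interval (same dose) = 15.0 / 0.6670 = 22.49 h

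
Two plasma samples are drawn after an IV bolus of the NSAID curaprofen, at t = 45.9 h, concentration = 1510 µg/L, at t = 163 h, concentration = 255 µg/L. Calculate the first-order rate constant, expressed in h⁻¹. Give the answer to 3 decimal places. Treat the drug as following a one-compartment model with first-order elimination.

k = ln(C₁/C₂) / (t₂ − t₁) = ln(1510/255) / (163 − 45.9)
  = 1.779 / 117.1 = 0.01519 h⁻¹

0.015 h⁻¹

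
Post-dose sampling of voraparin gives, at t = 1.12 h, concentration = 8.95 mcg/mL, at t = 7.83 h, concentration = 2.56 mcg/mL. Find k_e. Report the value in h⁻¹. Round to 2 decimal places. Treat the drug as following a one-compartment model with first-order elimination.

k = ln(C₁/C₂) / (t₂ − t₁) = ln(8.95/2.56) / (7.83 − 1.12)
  = 1.252 / 6.710 = 0.1866 h⁻¹

0.19 h⁻¹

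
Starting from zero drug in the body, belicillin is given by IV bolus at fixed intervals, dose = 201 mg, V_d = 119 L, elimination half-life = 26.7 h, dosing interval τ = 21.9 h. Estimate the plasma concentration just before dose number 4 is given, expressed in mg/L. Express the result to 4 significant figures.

1.805 mg/L

C₀ per dose = Dose / Vd = 201 / 119 = 1.689 mg/L
k = ln2 / t½ = 0.693147 / 26.7 = 0.02596 h⁻¹
Fraction remaining after one interval: r = e^(−kτ) = e^(−0.02596 × 21.9) = 0.5664
Before dose 4, 3 doses have been given (aged 1τ, 2τ, 3τ).
C_trough = C₀ × (r + r² + … + r^3) = C₀ × r(1−r^3)/(1−r)
        = 1.689 × 0.5664 × (1 − 0.1817) / (1 − 0.5664) = 1.805 mg/L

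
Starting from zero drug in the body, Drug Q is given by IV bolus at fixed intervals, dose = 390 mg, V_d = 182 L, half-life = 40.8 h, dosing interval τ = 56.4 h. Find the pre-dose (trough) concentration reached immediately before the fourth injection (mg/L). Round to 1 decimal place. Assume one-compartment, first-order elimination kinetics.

1.3 mg/L

C₀ per dose = Dose / Vd = 390 / 182 = 2.143 mg/L
k = ln2 / t½ = 0.693147 / 40.8 = 0.01699 h⁻¹
Fraction remaining after one interval: r = e^(−kτ) = e^(−0.01699 × 56.4) = 0.3836
Before dose 4, 3 doses have been given (aged 1τ, 2τ, 3τ).
C_trough = C₀ × (r + r² + … + r^3) = C₀ × r(1−r^3)/(1−r)
        = 2.143 × 0.3836 × (1 − 0.05645) / (1 − 0.3836) = 1.258 mg/L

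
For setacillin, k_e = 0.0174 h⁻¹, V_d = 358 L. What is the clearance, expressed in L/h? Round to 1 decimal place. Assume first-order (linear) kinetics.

CL = k × Vd = 0.0174 × 358 = 6.229 L/h

6.2 L/h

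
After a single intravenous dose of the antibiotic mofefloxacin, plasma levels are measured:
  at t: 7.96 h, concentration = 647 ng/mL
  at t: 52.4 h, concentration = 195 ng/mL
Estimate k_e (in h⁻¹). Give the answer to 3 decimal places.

k = ln(C₁/C₂) / (t₂ − t₁) = ln(647/195) / (52.4 − 7.96)
  = 1.199 / 44.44 = 0.02698 h⁻¹

0.027 h⁻¹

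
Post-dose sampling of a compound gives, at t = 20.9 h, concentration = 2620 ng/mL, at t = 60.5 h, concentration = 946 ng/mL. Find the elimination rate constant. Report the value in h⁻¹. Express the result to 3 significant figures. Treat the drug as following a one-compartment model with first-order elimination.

0.0257 h⁻¹

k = ln(C₁/C₂) / (t₂ − t₁) = ln(2620/946) / (60.5 − 20.9)
  = 1.019 / 39.60 = 0.02573 h⁻¹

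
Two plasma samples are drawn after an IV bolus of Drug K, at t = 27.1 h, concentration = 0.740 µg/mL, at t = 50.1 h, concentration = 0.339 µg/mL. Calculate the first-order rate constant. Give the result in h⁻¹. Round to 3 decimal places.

0.034 h⁻¹

k = ln(C₁/C₂) / (t₂ − t₁) = ln(0.740/0.339) / (50.1 − 27.1)
  = 0.7807 / 23.00 = 0.03394 h⁻¹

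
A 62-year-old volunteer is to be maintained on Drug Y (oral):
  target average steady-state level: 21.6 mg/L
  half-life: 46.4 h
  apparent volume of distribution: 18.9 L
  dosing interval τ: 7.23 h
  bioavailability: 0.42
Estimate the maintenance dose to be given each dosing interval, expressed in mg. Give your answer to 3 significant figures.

105 mg

k = ln2 / t½ = 0.693147 / 46.4 = 0.01494 h⁻¹
CL = k × Vd = 0.01494 × 18.9 = 0.2824 L/h
At steady state, F × (Dose/τ) = Css × CL.
Dose = Css × CL × τ / F = 21.6 × 0.2824 × 7.23 / 0.42 = 105.0 mg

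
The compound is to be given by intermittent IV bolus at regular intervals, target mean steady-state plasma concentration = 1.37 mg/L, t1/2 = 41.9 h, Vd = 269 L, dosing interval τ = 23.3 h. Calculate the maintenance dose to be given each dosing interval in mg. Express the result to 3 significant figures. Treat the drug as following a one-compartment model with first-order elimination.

142 mg

k = ln2 / t½ = 0.693147 / 41.9 = 0.01654 h⁻¹
CL = k × Vd = 0.01654 × 269 = 4.449 L/h
At steady state, Dose/τ = Css × CL.
Dose = Css × CL × τ = 1.37 × 4.449 × 23.3 = 142.0 mg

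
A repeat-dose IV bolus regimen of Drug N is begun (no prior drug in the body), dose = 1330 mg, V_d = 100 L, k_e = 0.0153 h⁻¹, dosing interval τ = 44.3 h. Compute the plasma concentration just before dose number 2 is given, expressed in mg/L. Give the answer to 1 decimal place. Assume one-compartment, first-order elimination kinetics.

6.8 mg/L

C₀ per dose = Dose / Vd = 1330 / 100 = 13.30 mg/L
Fraction remaining after one interval: r = e^(−kτ) = e^(−0.01530 × 44.3) = 0.5077
Before dose 2, 1 dose has been given (aged 1τ).
C_trough = C₀ × r = 13.30 × 0.5077 = 6.752 mg/L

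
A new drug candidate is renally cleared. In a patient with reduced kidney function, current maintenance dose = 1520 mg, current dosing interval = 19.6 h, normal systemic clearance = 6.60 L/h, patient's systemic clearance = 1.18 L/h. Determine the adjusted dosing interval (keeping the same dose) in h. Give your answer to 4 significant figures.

To keep the same average steady-state level, dosing rate must scale with clearance.
CL ratio = 1.18 / 6.60 = 0.1788
New interval (same dose) = 19.6 / 0.1788 = 109.6 h

109.6 h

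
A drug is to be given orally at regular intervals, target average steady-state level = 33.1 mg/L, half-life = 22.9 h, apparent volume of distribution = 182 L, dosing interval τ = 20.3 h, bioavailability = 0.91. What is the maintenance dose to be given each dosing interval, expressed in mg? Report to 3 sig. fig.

k = ln2 / t½ = 0.693147 / 22.9 = 0.03027 h⁻¹
CL = k × Vd = 0.03027 × 182 = 5.509 L/h
At steady state, F × (Dose/τ) = Css × CL.
Dose = Css × CL × τ / F = 33.1 × 5.509 × 20.3 / 0.91 = 4068 mg

4070 mg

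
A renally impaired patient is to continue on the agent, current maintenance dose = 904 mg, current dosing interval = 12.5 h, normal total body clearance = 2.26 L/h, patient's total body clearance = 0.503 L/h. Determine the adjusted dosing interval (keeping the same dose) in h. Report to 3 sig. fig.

To keep the same average steady-state level, dosing rate must scale with clearance.
CL ratio = 0.503 / 2.26 = 0.2226
New interval (same dose) = 12.5 / 0.2226 = 56.15 h

56.2 h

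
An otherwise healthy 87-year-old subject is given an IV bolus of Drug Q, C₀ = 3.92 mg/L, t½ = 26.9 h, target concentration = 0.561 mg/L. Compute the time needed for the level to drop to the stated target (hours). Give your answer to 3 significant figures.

75.4 h

k = ln2 / t½ = 0.693147 / 26.9 = 0.02577 h⁻¹
t = ln(C₀ / C) / k = ln(3.920 / 0.561) / 0.02577
  = ln(6.988) / 0.02577 = 1.944 / 0.02577 = 75.44 h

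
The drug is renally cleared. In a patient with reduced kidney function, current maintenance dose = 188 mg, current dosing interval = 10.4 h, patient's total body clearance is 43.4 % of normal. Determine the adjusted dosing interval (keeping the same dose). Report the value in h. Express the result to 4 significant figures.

23.96 h

To keep the same average steady-state level, dosing rate must scale with clearance.
CL ratio = 43.4 / 100 = 0.4340
New interval (same dose) = 10.4 / 0.4340 = 23.96 h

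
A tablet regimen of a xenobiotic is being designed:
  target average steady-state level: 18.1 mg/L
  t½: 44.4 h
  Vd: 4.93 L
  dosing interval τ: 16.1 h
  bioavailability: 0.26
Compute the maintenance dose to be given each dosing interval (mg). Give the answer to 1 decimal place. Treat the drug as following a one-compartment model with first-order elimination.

86.3 mg

k = ln2 / t½ = 0.693147 / 44.4 = 0.01561 h⁻¹
CL = k × Vd = 0.01561 × 4.93 = 0.07696 L/h
At steady state, F × (Dose/τ) = Css × CL.
Dose = Css × CL × τ / F = 18.1 × 0.07696 × 16.1 / 0.26 = 86.26 mg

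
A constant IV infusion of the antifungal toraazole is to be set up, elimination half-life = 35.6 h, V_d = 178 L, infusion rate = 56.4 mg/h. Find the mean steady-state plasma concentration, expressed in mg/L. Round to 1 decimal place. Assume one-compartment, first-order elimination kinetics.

k = ln2 / t½ = 0.693147 / 35.6 = 0.01947 h⁻¹
CL = k × Vd = 0.01947 × 178 = 3.466 L/h
At steady state Css = R₀ / CL = 56.4 / 3.466 = 16.27 mg/L

16.3 mg/L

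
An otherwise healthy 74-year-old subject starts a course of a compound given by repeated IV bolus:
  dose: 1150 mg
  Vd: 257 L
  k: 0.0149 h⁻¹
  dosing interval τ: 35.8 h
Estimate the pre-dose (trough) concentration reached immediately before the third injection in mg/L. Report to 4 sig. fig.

4.165 mg/L

C₀ per dose = Dose / Vd = 1150 / 257 = 4.475 mg/L
Fraction remaining after one interval: r = e^(−kτ) = e^(−0.01490 × 35.8) = 0.5866
Before dose 3, 2 doses have been given (aged 1τ, 2τ).
C_trough = C₀ × (r + r²) = 4.475 × (0.5866 + 0.3441) = 4.165 mg/L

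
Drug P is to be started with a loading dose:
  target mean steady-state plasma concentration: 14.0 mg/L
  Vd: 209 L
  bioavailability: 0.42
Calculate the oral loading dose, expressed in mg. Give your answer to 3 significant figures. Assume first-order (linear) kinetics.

LD = Css × Vd / F = 14.0 × 209 / 0.42 = 6967 mg

6970 mg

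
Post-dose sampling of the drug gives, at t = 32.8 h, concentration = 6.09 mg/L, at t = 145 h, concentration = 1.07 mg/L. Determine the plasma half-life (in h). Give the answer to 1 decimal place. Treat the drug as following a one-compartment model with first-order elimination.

k = ln(C₁/C₂) / (t₂ − t₁) = ln(6.09/1.07) / (145 − 32.8)
  = 1.739 / 112.2 = 0.01550 h⁻¹
t½ = ln2 / k = 0.693147 / 0.01550 = 44.72 h

44.7 h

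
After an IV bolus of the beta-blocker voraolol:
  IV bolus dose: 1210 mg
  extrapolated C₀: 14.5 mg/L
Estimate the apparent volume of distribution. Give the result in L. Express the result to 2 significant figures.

Vd = Dose / C₀ = 1210 / 14.5 = 83.45 L

83 L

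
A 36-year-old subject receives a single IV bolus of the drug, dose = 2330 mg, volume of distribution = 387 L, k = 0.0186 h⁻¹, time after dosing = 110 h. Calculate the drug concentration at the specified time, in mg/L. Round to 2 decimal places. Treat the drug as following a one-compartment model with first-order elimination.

0.78 mg/L

C₀ = Dose / Vd = 2330 / 387 = 6.021 mg/L
C = C₀ · e^(−k·t) = 6.021 × e^(−0.01860 × 110)
  = 6.021 × 0.1293 = 0.7785 mg/L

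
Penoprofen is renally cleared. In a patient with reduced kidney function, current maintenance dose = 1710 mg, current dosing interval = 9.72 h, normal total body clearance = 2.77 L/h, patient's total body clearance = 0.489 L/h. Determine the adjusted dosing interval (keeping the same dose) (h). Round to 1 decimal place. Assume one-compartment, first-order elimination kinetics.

55.1 h

To keep the same average steady-state level, dosing rate must scale with clearance.
CL ratio = 0.489 / 2.77 = 0.1765
New interval (same dose) = 9.72 / 0.1765 = 55.07 h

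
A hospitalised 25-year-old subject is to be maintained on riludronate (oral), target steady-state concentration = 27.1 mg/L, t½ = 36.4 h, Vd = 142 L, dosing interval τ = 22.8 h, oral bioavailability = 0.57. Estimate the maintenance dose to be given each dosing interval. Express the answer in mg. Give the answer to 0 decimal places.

k = ln2 / t½ = 0.693147 / 36.4 = 0.01904 h⁻¹
CL = k × Vd = 0.01904 × 142 = 2.704 L/h
At steady state, F × (Dose/τ) = Css × CL.
Dose = Css × CL × τ / F = 27.1 × 2.704 × 22.8 / 0.57 = 2931 mg

2931 mg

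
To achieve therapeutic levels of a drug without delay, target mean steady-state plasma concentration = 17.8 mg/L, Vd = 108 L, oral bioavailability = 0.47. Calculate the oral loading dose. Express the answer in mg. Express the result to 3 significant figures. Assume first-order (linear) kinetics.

LD = Css × Vd / F = 17.8 × 108 / 0.47 = 4090 mg

4090 mg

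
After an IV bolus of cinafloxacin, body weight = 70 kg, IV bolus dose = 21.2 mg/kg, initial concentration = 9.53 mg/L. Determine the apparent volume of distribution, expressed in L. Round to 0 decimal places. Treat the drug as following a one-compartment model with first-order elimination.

Dose = 21.2 × 70 = 1484 mg
Vd = Dose / C₀ = 1484 / 9.53 = 155.7 L

156 L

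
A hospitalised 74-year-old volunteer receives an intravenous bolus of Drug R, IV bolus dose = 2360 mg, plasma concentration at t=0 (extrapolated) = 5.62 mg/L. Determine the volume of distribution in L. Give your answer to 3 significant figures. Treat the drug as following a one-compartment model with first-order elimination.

420 L

Vd = Dose / C₀ = 2360 / 5.62 = 419.9 L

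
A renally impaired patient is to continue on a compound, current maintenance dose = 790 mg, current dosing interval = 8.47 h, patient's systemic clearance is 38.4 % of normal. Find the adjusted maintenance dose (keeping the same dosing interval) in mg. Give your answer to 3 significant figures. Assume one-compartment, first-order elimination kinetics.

To keep the same average steady-state level, dosing rate must scale with clearance.
CL ratio = 38.4 / 100 = 0.3840
New dose (same interval) = 790 × 0.3840 = 303.4 mg

303 mg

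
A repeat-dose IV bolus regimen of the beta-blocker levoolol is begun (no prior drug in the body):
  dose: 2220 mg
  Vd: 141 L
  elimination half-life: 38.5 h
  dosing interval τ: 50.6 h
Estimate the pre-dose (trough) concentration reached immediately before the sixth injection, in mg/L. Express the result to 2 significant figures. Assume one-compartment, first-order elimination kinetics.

10 mg/L

C₀ per dose = Dose / Vd = 2220 / 141 = 15.74 mg/L
k = ln2 / t½ = 0.693147 / 38.5 = 0.01800 h⁻¹
Fraction remaining after one interval: r = e^(−kτ) = e^(−0.01800 × 50.6) = 0.4022
Before dose 6, 5 doses have been given (aged 1τ, 2τ, 3τ, 4τ, 5τ).
C_trough = C₀ × (r + r² + … + r^5) = C₀ × r(1−r^5)/(1−r)
        = 15.74 × 0.4022 × (1 − 0.01052) / (1 − 0.4022) = 10.48 mg/L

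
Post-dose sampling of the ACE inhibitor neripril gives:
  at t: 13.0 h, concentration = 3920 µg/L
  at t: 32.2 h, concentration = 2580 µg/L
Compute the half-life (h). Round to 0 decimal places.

32 h

k = ln(C₁/C₂) / (t₂ − t₁) = ln(3920/2580) / (32.2 − 13.0)
  = 0.4183 / 19.20 = 0.02179 h⁻¹
t½ = ln2 / k = 0.693147 / 0.02179 = 31.81 h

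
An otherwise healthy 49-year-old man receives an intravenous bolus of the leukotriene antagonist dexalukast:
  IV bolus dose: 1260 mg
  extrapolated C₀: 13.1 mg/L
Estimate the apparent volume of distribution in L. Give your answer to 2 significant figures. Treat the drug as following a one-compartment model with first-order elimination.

Vd = Dose / C₀ = 1260 / 13.1 = 96.18 L

96 L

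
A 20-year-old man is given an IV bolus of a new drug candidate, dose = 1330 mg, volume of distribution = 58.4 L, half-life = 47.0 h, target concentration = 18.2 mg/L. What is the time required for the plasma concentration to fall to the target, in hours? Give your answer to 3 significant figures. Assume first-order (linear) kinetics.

C₀ = Dose / Vd = 1330 / 58.4 = 22.77 mg/L
k = ln2 / t½ = 0.693147 / 47.0 = 0.01475 h⁻¹
t = ln(C₀ / C) / k = ln(22.77 / 18.2) / 0.01475
  = ln(1.251) / 0.01475 = 0.2239 / 0.01475 = 15.18 h

15.2 h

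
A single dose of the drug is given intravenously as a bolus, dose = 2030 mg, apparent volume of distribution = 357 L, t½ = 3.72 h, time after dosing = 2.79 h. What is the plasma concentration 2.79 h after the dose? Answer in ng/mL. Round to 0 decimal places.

3381 ng/mL

C₀ = Dose / Vd = 2030 / 357 = 5.686 mg/L
k = ln2 / t½ = 0.693147 / 3.72 = 0.1863 h⁻¹
C = C₀ · e^(−k·t) = 5.686 × e^(−0.1863 × 2.79)
  = 5.686 × 0.5947 = 3.381 mg/L
Convert: 3.381 mg/L × 1000 = 3381 ng/mL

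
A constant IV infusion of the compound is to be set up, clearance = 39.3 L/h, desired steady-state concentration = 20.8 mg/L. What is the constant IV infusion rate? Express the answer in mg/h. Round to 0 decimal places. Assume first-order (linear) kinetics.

817 mg/h

At steady state, infusion rate R₀ = Css × CL = 20.8 × 39.30 = 817.4 mg/h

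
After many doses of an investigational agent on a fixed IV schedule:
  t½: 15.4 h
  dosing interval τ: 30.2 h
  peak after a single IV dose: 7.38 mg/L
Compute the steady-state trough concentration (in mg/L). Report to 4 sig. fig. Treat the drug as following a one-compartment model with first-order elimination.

k = ln2 / t½ = 0.693147 / 15.4 = 0.04501 h⁻¹
e^(−kτ) = e^(−0.04501 × 30.2) = 0.2568
Accumulation ratio R = 1 / (1 − e^(−kτ)) = 1 / (1 − 0.2568) = 1.346
Steady-state trough = C₀ × R × e^(−kτ) = 7.38 × 1.346 × 0.2568 = 2.551 mg/L

2.551 mg/L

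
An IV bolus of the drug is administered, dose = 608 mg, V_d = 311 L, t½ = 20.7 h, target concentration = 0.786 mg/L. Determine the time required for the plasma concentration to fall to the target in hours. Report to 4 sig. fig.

C₀ = Dose / Vd = 608.0 / 311 = 1.955 mg/L
k = ln2 / t½ = 0.693147 / 20.7 = 0.03349 h⁻¹
t = ln(C₀ / C) / k = ln(1.955 / 0.786) / 0.03349
  = ln(2.487) / 0.03349 = 0.9111 / 0.03349 = 27.21 h

27.21 h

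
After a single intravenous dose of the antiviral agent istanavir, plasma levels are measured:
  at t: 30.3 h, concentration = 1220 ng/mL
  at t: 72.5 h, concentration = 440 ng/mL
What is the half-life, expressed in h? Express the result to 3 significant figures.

k = ln(C₁/C₂) / (t₂ − t₁) = ln(1220/440) / (72.5 − 30.3)
  = 1.020 / 42.20 = 0.02417 h⁻¹
t½ = ln2 / k = 0.693147 / 0.02417 = 28.68 h

28.7 h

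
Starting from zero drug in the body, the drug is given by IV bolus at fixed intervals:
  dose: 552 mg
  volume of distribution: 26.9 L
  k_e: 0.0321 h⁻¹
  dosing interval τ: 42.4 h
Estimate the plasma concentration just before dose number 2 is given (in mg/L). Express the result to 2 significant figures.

C₀ per dose = Dose / Vd = 552 / 26.9 = 20.52 mg/L
Fraction remaining after one interval: r = e^(−kτ) = e^(−0.03210 × 42.4) = 0.2564
Before dose 2, 1 dose has been given (aged 1τ).
C_trough = C₀ × r = 20.52 × 0.2564 = 5.261 mg/L

5.3 mg/L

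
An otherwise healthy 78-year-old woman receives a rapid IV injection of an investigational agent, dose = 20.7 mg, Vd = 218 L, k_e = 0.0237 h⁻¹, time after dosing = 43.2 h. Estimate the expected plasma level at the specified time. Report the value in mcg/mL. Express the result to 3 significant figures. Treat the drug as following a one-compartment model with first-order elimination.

0.0341 mcg/mL

C₀ = Dose / Vd = 20.70 / 218 = 0.09495 mg/L
C = C₀ · e^(−k·t) = 0.09495 × e^(−0.02370 × 43.2)
  = 0.09495 × 0.3592 = 0.03411 mg/L
(0.03411 mg/L = 0.03411 mcg/mL)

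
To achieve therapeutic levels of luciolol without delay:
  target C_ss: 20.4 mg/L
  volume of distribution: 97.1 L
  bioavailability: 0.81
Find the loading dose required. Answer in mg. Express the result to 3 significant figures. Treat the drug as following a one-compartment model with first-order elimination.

LD = Css × Vd / F = 20.4 × 97.1 / 0.81 = 2445 mg

2450 mg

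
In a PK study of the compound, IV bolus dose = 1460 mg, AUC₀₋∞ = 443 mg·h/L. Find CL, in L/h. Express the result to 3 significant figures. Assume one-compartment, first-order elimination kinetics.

3.30 L/h

CL = Dose / AUC = 1460 / 443 = 3.296 L/h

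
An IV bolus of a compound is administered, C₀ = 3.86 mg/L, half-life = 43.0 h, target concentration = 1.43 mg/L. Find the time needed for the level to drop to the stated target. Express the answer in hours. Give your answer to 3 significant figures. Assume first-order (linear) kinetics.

61.6 h

k = ln2 / t½ = 0.693147 / 43.0 = 0.01612 h⁻¹
t = ln(C₀ / C) / k = ln(3.860 / 1.43) / 0.01612
  = ln(2.699) / 0.01612 = 0.9929 / 0.01612 = 61.59 h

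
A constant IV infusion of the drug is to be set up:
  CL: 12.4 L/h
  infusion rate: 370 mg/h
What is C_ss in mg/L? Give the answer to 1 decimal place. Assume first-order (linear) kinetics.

At steady state Css = R₀ / CL = 370 / 12.40 = 29.84 mg/L

29.8 mg/L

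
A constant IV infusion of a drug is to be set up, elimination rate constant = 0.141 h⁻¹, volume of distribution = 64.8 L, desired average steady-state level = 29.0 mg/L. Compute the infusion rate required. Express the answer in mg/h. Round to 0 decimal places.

265 mg/h

CL = k × Vd = 0.1410 × 64.8 = 9.137 L/h
At steady state, infusion rate R₀ = Css × CL = 29.0 × 9.137 = 265.0 mg/h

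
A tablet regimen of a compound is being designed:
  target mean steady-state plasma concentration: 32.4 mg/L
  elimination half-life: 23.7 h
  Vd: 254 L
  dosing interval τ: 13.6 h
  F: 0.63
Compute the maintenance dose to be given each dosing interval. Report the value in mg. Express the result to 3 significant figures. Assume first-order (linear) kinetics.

5200 mg

k = ln2 / t½ = 0.693147 / 23.7 = 0.02925 h⁻¹
CL = k × Vd = 0.02925 × 254 = 7.430 L/h
At steady state, F × (Dose/τ) = Css × CL.
Dose = Css × CL × τ / F = 32.4 × 7.430 × 13.6 / 0.63 = 5197 mg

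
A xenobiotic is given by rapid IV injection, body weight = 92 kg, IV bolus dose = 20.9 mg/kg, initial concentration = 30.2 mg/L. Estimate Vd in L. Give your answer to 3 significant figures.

Dose = 20.9 × 92 = 1923 mg
Vd = Dose / C₀ = 1923 / 30.2 = 63.68 L

63.7 L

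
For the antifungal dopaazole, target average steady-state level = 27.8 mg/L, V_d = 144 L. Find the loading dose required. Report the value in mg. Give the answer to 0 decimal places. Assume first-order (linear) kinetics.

4003 mg

LD = Css × Vd = 27.8 × 144 = 4003 mg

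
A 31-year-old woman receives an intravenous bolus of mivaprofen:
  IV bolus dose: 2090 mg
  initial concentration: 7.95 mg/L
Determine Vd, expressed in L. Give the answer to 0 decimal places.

263 L

Vd = Dose / C₀ = 2090 / 7.95 = 262.9 L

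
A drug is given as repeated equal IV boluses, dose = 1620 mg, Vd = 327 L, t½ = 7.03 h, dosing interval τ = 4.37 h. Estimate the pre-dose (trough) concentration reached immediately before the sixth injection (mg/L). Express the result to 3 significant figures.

8.13 mg/L

C₀ per dose = Dose / Vd = 1620 / 327 = 4.954 mg/L
k = ln2 / t½ = 0.693147 / 7.03 = 0.09860 h⁻¹
Fraction remaining after one interval: r = e^(−kτ) = e^(−0.09860 × 4.37) = 0.6499
Before dose 6, 5 doses have been given (aged 1τ, 2τ, 3τ, 4τ, 5τ).
C_trough = C₀ × (r + r² + … + r^5) = C₀ × r(1−r^5)/(1−r)
        = 4.954 × 0.6499 × (1 − 0.1159) / (1 − 0.6499) = 8.130 mg/L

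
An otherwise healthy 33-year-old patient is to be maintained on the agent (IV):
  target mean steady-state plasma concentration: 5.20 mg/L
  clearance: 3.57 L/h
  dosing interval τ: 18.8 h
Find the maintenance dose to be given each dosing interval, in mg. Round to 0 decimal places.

At steady state, Dose/τ = Css × CL.
Dose = Css × CL × τ = 5.20 × 3.570 × 18.8 = 349.0 mg

349 mg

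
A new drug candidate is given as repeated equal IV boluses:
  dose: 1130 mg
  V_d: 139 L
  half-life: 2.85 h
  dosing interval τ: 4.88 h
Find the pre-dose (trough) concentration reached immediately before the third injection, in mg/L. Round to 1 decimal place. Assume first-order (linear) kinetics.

C₀ per dose = Dose / Vd = 1130 / 139 = 8.129 mg/L
k = ln2 / t½ = 0.693147 / 2.85 = 0.2432 h⁻¹
Fraction remaining after one interval: r = e^(−kτ) = e^(−0.2432 × 4.88) = 0.3052
Before dose 3, 2 doses have been given (aged 1τ, 2τ).
C_trough = C₀ × (r + r²) = 8.129 × (0.3052 + 0.09315) = 3.238 mg/L

3.2 mg/L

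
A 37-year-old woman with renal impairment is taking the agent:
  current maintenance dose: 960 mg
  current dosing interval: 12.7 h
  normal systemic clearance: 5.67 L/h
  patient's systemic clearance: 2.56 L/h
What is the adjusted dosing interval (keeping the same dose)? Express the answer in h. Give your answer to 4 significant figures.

To keep the same average steady-state level, dosing rate must scale with clearance.
CL ratio = 2.56 / 5.67 = 0.4515
New interval (same dose) = 12.7 / 0.4515 = 28.13 h

28.13 h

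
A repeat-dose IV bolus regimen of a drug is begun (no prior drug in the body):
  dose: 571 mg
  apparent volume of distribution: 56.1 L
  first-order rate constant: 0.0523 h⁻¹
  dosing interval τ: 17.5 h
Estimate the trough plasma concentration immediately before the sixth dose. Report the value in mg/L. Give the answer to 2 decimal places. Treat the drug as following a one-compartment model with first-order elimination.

C₀ per dose = Dose / Vd = 571 / 56.1 = 10.18 mg/L
Fraction remaining after one interval: r = e^(−kτ) = e^(−0.05230 × 17.5) = 0.4004
Before dose 6, 5 doses have been given (aged 1τ, 2τ, 3τ, 4τ, 5τ).
C_trough = C₀ × (r + r² + … + r^5) = C₀ × r(1−r^5)/(1−r)
        = 10.18 × 0.4004 × (1 − 0.01029) / (1 − 0.4004) = 6.728 mg/L

6.73 mg/L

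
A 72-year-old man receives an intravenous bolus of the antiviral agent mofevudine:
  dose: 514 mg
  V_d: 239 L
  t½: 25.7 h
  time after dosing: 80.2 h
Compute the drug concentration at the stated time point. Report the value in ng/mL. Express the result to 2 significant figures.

C₀ = Dose / Vd = 514.0 / 239 = 2.151 mg/L
k = ln2 / t½ = 0.693147 / 25.7 = 0.02697 h⁻¹
C = C₀ · e^(−k·t) = 2.151 × e^(−0.02697 × 80.2)
  = 2.151 × 0.1150 = 0.2474 mg/L
Convert: 0.2474 mg/L × 1000 = 247.4 ng/mL

250 ng/mL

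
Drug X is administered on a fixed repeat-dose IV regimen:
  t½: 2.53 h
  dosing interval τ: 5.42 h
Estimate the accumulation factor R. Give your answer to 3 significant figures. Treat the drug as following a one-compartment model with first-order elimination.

1.29

k = ln2 / t½ = 0.693147 / 2.53 = 0.2740 h⁻¹
e^(−kτ) = e^(−0.2740 × 5.42) = 0.2265
Accumulation ratio R = 1 / (1 − e^(−kτ)) = 1 / (1 − 0.2265) = 1.293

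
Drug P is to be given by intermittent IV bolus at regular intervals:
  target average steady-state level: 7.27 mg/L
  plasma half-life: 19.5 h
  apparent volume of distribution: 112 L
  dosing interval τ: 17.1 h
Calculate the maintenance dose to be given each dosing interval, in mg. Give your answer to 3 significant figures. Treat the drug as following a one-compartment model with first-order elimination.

k = ln2 / t½ = 0.693147 / 19.5 = 0.03555 h⁻¹
CL = k × Vd = 0.03555 × 112 = 3.982 L/h
At steady state, Dose/τ = Css × CL.
Dose = Css × CL × τ = 7.27 × 3.982 × 17.1 = 495.0 mg

495 mg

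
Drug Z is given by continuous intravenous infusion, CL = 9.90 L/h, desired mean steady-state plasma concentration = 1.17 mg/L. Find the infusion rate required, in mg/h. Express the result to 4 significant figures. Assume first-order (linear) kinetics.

11.58 mg/h

At steady state, infusion rate R₀ = Css × CL = 1.17 × 9.900 = 11.58 mg/h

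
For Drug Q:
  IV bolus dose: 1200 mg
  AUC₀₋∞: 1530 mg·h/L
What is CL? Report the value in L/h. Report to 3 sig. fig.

0.784 L/h

CL = Dose / AUC = 1200 / 1530 = 0.7843 L/h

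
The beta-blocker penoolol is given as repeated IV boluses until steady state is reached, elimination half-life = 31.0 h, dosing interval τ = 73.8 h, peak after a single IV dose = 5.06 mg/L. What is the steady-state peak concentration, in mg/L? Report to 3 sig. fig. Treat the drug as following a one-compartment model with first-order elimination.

k = ln2 / t½ = 0.693147 / 31.0 = 0.02236 h⁻¹
e^(−kτ) = e^(−0.02236 × 73.8) = 0.1920
Accumulation ratio R = 1 / (1 − e^(−kτ)) = 1 / (1 − 0.1920) = 1.238
Steady-state peak = C₀ × R = 5.06 × 1.238 = 6.264 mg/L

6.26 mg/L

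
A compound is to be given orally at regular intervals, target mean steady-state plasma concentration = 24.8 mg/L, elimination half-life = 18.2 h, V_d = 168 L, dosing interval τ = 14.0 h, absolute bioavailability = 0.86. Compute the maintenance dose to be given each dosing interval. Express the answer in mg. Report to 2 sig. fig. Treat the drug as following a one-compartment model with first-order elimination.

2600 mg

k = ln2 / t½ = 0.693147 / 18.2 = 0.03809 h⁻¹
CL = k × Vd = 0.03809 × 168 = 6.399 L/h
At steady state, F × (Dose/τ) = Css × CL.
Dose = Css × CL × τ / F = 24.8 × 6.399 × 14.0 / 0.86 = 2583 mg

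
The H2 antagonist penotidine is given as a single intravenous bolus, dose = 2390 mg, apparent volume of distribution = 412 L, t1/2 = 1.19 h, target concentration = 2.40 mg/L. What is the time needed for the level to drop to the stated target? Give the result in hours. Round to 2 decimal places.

C₀ = Dose / Vd = 2390 / 412 = 5.801 mg/L
k = ln2 / t½ = 0.693147 / 1.19 = 0.5825 h⁻¹
t = ln(C₀ / C) / k = ln(5.801 / 2.40) / 0.5825
  = ln(2.417) / 0.5825 = 0.8825 / 0.5825 = 1.515 h

1.52 h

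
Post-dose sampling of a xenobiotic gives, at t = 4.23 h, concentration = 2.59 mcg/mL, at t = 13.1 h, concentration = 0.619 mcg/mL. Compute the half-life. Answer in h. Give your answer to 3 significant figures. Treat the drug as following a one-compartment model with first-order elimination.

k = ln(C₁/C₂) / (t₂ − t₁) = ln(2.59/0.619) / (13.1 − 4.23)
  = 1.431 / 8.870 = 0.1613 h⁻¹
t½ = ln2 / k = 0.693147 / 0.1613 = 4.297 h

4.30 h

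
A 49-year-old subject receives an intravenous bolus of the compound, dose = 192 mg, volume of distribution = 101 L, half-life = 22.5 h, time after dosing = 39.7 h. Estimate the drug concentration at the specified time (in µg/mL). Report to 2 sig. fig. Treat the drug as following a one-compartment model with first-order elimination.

0.56 µg/mL

C₀ = Dose / Vd = 192.0 / 101 = 1.901 mg/L
k = ln2 / t½ = 0.693147 / 22.5 = 0.03081 h⁻¹
C = C₀ · e^(−k·t) = 1.901 × e^(−0.03081 × 39.7)
  = 1.901 × 0.2943 = 0.5595 mg/L
(0.5595 mg/L = 0.5595 µg/mL)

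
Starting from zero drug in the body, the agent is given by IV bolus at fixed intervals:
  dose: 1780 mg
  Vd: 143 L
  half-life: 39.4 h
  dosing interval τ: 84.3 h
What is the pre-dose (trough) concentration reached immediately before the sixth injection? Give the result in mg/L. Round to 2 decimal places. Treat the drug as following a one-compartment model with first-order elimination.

3.65 mg/L

C₀ per dose = Dose / Vd = 1780 / 143 = 12.45 mg/L
k = ln2 / t½ = 0.693147 / 39.4 = 0.01759 h⁻¹
Fraction remaining after one interval: r = e^(−kτ) = e^(−0.01759 × 84.3) = 0.2270
Before dose 6, 5 doses have been given (aged 1τ, 2τ, 3τ, 4τ, 5τ).
C_trough = C₀ × (r + r² + … + r^5) = C₀ × r(1−r^5)/(1−r)
        = 12.45 × 0.2270 × (1 − 0.0006027) / (1 − 0.2270) = 3.654 mg/L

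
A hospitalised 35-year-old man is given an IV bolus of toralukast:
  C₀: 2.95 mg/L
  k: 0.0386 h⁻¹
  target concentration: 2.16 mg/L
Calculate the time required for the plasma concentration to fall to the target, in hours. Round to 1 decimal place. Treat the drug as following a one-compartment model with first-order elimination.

8.1 h

t = ln(C₀ / C) / k = ln(2.950 / 2.16) / 0.03860
  = ln(1.366) / 0.03860 = 0.3119 / 0.03860 = 8.080 h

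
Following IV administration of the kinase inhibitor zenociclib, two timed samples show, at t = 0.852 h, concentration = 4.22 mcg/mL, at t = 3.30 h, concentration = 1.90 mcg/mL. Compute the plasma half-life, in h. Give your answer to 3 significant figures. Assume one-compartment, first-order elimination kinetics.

2.13 h

k = ln(C₁/C₂) / (t₂ − t₁) = ln(4.22/1.90) / (3.30 − 0.852)
  = 0.7980 / 2.448 = 0.3260 h⁻¹
t½ = ln2 / k = 0.693147 / 0.3260 = 2.126 h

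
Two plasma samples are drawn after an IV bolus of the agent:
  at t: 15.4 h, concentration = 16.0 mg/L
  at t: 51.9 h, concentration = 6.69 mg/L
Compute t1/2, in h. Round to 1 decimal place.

k = ln(C₁/C₂) / (t₂ − t₁) = ln(16.0/6.69) / (51.9 − 15.4)
  = 0.8720 / 36.50 = 0.02389 h⁻¹
t½ = ln2 / k = 0.693147 / 0.02389 = 29.01 h

29.0 h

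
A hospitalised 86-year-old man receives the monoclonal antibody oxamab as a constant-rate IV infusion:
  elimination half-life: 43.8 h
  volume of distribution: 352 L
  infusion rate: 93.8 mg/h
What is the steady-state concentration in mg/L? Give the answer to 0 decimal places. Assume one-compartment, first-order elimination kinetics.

k = ln2 / t½ = 0.693147 / 43.8 = 0.01583 h⁻¹
CL = k × Vd = 0.01583 × 352 = 5.572 L/h
At steady state Css = R₀ / CL = 93.8 / 5.572 = 16.83 mg/L

17 mg/L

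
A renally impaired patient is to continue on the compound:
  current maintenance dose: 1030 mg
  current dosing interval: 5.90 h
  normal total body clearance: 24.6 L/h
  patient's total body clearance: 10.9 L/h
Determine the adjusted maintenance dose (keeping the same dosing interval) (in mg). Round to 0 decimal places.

To keep the same average steady-state level, dosing rate must scale with clearance.
CL ratio = 10.9 / 24.6 = 0.4431
New dose (same interval) = 1030 × 0.4431 = 456.4 mg

456 mg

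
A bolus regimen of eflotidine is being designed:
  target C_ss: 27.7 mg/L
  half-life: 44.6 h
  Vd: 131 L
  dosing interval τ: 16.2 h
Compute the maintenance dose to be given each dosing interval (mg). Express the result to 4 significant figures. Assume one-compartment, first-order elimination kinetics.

k = ln2 / t½ = 0.693147 / 44.6 = 0.01554 h⁻¹
CL = k × Vd = 0.01554 × 131 = 2.036 L/h
At steady state, Dose/τ = Css × CL.
Dose = Css × CL × τ = 27.7 × 2.036 × 16.2 = 913.6 mg

913.6 mg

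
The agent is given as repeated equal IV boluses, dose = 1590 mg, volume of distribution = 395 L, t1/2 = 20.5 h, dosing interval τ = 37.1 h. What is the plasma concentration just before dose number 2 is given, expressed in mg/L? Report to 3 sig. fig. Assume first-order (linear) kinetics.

1.15 mg/L

C₀ per dose = Dose / Vd = 1590 / 395 = 4.025 mg/L
k = ln2 / t½ = 0.693147 / 20.5 = 0.03381 h⁻¹
Fraction remaining after one interval: r = e^(−kτ) = e^(−0.03381 × 37.1) = 0.2853
Before dose 2, 1 dose has been given (aged 1τ).
C_trough = C₀ × r = 4.025 × 0.2853 = 1.148 mg/L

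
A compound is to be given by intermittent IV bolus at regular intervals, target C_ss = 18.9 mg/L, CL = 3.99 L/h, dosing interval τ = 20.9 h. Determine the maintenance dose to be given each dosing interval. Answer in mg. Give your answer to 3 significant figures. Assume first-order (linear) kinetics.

At steady state, Dose/τ = Css × CL.
Dose = Css × CL × τ = 18.9 × 3.990 × 20.9 = 1576 mg

1580 mg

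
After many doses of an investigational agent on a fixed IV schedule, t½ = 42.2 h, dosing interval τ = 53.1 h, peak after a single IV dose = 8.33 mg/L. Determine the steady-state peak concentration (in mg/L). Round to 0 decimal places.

k = ln2 / t½ = 0.693147 / 42.2 = 0.01643 h⁻¹
e^(−kτ) = e^(−0.01643 × 53.1) = 0.4179
Accumulation ratio R = 1 / (1 − e^(−kτ)) = 1 / (1 − 0.4179) = 1.718
Steady-state peak = C₀ × R = 8.33 × 1.718 = 14.31 mg/L

14 mg/L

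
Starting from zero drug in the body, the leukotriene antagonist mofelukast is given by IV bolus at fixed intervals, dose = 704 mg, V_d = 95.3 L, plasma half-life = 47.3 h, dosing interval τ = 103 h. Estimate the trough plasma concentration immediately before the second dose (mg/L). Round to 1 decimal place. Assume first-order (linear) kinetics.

1.6 mg/L

C₀ per dose = Dose / Vd = 704 / 95.3 = 7.387 mg/L
k = ln2 / t½ = 0.693147 / 47.3 = 0.01465 h⁻¹
Fraction remaining after one interval: r = e^(−kτ) = e^(−0.01465 × 103) = 0.2211
Before dose 2, 1 dose has been given (aged 1τ).
C_trough = C₀ × r = 7.387 × 0.2211 = 1.633 mg/L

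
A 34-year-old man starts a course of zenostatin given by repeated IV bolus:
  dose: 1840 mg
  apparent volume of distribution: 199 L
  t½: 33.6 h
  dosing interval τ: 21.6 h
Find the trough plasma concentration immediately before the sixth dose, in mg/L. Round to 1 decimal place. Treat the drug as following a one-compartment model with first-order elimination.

14.7 mg/L

C₀ per dose = Dose / Vd = 1840 / 199 = 9.246 mg/L
k = ln2 / t½ = 0.693147 / 33.6 = 0.02063 h⁻¹
Fraction remaining after one interval: r = e^(−kτ) = e^(−0.02063 × 21.6) = 0.6404
Before dose 6, 5 doses have been given (aged 1τ, 2τ, 3τ, 4τ, 5τ).
C_trough = C₀ × (r + r² + … + r^5) = C₀ × r(1−r^5)/(1−r)
        = 9.246 × 0.6404 × (1 − 0.1077) / (1 − 0.6404) = 14.69 mg/L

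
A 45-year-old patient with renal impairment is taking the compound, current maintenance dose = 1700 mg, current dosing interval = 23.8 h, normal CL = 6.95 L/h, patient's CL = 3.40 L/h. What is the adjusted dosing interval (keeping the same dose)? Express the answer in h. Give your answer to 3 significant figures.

48.7 h

To keep the same average steady-state level, dosing rate must scale with clearance.
CL ratio = 3.40 / 6.95 = 0.4892
New interval (same dose) = 23.8 / 0.4892 = 48.65 h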